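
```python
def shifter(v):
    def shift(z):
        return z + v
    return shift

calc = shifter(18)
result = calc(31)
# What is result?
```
49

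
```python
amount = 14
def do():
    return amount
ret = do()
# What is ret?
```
14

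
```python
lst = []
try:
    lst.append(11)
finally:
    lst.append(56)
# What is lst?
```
[11, 56]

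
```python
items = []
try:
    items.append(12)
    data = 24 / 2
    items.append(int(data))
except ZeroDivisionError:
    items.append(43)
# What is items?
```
[12, 12]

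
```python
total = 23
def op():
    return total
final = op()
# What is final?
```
23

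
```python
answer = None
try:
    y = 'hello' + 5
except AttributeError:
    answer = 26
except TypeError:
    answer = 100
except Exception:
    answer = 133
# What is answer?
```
100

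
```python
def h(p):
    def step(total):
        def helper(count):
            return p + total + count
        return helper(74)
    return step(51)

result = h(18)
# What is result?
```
143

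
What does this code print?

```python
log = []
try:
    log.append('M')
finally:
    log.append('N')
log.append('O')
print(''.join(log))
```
MNO

try/finally without except, no exception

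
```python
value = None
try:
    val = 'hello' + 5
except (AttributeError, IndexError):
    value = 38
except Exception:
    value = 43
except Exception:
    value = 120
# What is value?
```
43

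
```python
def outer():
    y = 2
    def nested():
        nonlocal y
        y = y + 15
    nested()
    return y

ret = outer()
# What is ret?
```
17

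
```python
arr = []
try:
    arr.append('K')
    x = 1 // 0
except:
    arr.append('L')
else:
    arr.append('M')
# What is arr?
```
['K', 'L']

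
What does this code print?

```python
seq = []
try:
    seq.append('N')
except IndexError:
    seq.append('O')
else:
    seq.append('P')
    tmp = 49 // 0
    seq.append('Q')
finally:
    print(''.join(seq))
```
NP

Try succeeds, else appends 'P', ZeroDivisionError in else is uncaught, finally prints before exception propagates ('Q' never appended)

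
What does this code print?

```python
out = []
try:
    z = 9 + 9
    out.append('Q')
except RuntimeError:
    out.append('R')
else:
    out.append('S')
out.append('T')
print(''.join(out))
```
QST

else block runs when no exception occurs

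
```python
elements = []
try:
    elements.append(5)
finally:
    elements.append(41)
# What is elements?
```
[5, 41]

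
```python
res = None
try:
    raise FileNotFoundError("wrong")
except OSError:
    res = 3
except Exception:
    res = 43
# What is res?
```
3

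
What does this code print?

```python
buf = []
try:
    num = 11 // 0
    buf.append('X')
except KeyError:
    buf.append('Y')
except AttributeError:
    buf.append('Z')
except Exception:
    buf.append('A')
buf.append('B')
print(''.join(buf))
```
AB

ZeroDivisionError not specifically caught, falls to Exception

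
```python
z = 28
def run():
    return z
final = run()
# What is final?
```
28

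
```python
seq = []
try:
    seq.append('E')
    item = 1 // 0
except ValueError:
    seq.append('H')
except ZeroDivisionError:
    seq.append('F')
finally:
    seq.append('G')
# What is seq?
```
['E', 'F', 'G']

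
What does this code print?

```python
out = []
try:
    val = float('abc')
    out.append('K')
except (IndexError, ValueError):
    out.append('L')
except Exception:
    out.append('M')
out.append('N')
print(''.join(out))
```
LN

ValueError matches tuple containing it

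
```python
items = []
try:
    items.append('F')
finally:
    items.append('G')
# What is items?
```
['F', 'G']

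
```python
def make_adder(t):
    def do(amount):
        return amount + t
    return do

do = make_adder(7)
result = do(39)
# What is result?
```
46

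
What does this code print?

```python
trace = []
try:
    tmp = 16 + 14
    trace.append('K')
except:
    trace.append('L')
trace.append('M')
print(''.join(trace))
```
KM

No exception, try block completes normally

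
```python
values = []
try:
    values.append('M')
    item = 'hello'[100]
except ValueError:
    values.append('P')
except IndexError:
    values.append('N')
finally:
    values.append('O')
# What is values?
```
['M', 'N', 'O']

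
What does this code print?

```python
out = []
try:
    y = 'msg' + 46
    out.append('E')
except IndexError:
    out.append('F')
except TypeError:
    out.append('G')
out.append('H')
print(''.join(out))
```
GH

TypeError is caught by its specific handler, not IndexError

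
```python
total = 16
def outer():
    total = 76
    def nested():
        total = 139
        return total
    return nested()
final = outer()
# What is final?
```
139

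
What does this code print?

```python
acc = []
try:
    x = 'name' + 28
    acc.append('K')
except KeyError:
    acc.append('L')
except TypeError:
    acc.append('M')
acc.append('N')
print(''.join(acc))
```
MN

TypeError is caught by its specific handler, not KeyError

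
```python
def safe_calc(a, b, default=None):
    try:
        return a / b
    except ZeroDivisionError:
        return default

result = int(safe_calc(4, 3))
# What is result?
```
1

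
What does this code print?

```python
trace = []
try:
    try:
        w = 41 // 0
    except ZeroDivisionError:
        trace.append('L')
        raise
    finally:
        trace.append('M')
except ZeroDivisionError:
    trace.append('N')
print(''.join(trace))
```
LMN

finally runs before re-raised exception propagates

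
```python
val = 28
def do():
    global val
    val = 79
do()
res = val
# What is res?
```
79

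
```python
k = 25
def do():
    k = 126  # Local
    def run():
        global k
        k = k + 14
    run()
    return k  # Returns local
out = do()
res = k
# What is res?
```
39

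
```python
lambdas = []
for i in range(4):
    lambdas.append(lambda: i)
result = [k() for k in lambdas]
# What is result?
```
[3, 3, 3, 3]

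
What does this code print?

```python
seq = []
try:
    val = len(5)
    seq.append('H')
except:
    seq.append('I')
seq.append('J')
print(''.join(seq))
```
IJ

Exception raised in try, caught by bare except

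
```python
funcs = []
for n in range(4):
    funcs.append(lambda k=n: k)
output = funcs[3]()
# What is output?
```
3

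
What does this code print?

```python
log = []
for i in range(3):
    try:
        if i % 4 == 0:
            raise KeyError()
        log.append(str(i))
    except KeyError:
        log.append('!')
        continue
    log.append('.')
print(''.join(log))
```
!1.2.

continue in except skips rest of loop body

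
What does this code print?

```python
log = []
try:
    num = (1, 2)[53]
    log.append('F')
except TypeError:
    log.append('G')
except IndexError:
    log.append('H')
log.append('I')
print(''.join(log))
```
HI

IndexError is caught by its specific handler, not TypeError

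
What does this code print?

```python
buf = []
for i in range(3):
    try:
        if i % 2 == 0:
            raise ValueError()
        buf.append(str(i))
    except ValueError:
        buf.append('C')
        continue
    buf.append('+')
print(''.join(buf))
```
C1+C

continue in except skips rest of loop body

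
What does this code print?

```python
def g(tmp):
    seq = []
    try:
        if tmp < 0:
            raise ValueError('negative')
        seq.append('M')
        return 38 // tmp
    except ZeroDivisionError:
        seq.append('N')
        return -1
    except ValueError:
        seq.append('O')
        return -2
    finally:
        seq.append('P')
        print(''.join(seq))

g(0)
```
MNP

tmp=0 causes ZeroDivisionError, caught, finally prints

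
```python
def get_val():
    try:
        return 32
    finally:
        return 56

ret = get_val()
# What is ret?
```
56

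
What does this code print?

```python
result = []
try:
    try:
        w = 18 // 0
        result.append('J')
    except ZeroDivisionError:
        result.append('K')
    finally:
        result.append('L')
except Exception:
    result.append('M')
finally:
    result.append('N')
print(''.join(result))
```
KLN

Both finally blocks run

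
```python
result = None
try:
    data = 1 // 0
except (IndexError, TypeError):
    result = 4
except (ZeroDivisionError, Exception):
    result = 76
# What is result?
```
76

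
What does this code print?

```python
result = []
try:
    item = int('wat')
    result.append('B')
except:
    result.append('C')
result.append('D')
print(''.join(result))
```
CD

Exception raised in try, caught by bare except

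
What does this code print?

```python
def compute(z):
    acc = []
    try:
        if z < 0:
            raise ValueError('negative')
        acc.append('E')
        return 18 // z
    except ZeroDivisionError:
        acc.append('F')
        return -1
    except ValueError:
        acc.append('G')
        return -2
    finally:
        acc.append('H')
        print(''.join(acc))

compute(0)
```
EFH

z=0 causes ZeroDivisionError, caught, finally prints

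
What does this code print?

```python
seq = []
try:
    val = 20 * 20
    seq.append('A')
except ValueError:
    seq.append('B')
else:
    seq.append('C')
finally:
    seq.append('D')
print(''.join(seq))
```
ACD

else runs before finally when no exception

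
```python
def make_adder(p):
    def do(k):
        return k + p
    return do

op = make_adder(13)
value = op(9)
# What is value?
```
22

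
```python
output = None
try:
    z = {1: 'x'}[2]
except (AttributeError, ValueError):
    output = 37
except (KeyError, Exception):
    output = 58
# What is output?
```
58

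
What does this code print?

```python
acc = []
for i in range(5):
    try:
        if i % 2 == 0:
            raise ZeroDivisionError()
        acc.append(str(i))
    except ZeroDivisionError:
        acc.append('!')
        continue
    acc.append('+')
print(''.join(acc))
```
!1+!3+!

continue in except skips rest of loop body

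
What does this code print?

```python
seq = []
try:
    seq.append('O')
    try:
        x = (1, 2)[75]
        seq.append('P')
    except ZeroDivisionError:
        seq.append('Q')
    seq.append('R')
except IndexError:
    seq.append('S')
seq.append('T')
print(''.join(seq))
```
OST

Inner handler doesn't match, propagates to outer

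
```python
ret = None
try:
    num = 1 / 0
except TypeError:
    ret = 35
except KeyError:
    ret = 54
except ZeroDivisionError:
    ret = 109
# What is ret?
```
109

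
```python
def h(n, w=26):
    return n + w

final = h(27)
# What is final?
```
53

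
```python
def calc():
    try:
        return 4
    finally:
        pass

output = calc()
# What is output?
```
4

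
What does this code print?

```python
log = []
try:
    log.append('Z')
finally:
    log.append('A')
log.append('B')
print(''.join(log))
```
ZAB

try/finally without except, no exception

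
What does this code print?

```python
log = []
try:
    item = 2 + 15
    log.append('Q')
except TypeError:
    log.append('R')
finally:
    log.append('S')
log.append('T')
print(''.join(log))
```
QST

finally runs after normal execution too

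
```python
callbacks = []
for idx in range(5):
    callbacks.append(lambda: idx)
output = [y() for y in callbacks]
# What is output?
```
[4, 4, 4, 4, 4]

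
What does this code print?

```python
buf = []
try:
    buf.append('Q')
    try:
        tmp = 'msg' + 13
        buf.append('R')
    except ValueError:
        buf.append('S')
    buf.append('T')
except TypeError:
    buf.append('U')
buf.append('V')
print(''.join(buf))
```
QUV

Inner handler doesn't match, propagates to outer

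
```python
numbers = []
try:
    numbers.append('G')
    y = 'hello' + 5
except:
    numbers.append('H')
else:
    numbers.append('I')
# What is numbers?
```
['G', 'H']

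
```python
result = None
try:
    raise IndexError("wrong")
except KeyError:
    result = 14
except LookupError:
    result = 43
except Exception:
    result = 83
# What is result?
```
43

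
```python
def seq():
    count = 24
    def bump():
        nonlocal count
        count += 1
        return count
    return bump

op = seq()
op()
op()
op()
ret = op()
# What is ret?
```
28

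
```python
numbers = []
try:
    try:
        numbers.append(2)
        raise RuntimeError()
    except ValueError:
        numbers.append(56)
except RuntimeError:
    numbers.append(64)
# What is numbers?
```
[2, 64]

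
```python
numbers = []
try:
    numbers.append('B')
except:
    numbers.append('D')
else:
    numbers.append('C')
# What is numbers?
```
['B', 'C']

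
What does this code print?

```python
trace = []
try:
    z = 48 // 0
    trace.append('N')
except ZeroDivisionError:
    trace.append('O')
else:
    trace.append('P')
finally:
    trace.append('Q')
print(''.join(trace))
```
OQ

Exception: except runs, else skipped, finally runs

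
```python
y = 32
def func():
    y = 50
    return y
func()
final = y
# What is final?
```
32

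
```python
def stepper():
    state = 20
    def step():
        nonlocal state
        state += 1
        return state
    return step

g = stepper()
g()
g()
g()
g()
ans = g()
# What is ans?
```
25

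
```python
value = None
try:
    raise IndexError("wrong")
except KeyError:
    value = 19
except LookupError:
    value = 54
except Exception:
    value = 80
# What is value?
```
54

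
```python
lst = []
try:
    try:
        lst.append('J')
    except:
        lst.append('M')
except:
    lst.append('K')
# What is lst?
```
['J']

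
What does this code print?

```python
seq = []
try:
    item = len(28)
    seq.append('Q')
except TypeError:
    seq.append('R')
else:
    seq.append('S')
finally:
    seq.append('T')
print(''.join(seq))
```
RT

Exception: except runs, else skipped, finally runs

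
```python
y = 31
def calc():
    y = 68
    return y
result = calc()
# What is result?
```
68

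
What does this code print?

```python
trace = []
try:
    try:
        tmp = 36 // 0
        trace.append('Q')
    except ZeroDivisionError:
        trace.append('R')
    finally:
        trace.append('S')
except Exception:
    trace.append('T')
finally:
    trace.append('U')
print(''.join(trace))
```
RSU

Both finally blocks run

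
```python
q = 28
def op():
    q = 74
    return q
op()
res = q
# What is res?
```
28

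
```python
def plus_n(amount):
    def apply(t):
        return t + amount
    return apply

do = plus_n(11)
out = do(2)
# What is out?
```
13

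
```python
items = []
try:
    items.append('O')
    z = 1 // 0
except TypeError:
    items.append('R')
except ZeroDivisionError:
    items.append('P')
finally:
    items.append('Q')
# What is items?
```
['O', 'P', 'Q']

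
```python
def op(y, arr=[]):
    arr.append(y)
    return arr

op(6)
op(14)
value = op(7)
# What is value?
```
[6, 14, 7]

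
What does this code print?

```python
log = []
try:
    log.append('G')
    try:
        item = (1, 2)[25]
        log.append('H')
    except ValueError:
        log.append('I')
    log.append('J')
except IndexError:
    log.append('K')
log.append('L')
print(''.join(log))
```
GKL

Inner handler doesn't match, propagates to outer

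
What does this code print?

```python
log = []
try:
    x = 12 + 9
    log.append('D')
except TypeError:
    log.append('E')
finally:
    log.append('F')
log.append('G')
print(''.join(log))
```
DFG

finally runs after normal execution too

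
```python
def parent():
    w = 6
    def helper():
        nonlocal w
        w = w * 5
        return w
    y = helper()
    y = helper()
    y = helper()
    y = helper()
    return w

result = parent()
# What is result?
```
3750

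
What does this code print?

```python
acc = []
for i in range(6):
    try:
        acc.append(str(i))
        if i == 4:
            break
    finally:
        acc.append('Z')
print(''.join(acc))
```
0Z1Z2Z3Z4Z

finally runs even when breaking out of loop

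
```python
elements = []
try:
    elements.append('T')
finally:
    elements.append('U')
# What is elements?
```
['T', 'U']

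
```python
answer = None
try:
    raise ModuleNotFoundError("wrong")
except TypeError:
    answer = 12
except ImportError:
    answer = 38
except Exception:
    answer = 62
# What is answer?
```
38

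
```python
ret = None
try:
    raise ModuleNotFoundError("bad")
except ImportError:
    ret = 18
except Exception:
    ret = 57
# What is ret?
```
18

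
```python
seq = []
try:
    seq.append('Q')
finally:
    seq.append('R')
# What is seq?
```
['Q', 'R']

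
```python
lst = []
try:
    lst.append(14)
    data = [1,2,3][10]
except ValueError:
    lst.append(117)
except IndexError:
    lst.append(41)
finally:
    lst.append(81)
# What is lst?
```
[14, 41, 81]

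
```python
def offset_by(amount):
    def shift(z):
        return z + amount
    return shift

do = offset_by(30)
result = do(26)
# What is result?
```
56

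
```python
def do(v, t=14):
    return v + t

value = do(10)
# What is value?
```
24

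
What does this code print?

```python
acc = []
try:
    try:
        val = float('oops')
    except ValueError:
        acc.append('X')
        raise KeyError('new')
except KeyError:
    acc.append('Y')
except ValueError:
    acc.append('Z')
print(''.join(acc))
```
XY

New KeyError raised, caught by outer KeyError handler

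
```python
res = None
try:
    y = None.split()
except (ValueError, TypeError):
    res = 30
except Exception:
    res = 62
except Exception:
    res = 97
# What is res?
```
62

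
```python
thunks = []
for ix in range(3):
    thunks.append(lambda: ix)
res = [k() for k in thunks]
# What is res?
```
[2, 2, 2]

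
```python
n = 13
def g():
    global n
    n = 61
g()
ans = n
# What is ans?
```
61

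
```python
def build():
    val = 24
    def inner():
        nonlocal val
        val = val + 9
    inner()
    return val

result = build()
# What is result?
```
33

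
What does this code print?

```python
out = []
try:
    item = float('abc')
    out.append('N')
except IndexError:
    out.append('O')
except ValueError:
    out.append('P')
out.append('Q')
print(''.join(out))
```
PQ

ValueError is caught by its specific handler, not IndexError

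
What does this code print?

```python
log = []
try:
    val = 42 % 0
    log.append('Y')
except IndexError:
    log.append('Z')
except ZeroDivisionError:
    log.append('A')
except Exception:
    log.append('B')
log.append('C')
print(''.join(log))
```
AC

ZeroDivisionError matches before generic Exception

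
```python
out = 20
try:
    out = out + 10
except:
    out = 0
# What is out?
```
30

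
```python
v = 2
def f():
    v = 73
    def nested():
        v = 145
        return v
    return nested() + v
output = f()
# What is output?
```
218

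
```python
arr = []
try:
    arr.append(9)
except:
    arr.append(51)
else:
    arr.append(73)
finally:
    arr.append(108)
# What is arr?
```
[9, 73, 108]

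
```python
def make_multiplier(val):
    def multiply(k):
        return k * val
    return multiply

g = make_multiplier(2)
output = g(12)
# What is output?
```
24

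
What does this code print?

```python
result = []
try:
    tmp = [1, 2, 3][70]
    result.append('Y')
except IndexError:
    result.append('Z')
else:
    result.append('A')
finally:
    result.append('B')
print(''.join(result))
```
ZB

Exception: except runs, else skipped, finally runs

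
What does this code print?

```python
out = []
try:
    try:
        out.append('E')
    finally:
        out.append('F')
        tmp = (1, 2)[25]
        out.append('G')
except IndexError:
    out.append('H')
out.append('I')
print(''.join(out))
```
EFHI

Exception in inner finally caught by outer except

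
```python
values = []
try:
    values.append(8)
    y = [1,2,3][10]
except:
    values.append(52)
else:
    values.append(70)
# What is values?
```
[8, 52]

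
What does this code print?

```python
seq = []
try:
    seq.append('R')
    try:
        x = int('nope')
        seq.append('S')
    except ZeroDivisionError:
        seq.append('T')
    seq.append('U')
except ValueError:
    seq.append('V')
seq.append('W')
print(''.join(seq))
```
RVW

Inner handler doesn't match, propagates to outer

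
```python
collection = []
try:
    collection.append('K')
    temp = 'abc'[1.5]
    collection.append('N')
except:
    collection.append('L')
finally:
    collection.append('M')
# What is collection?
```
['K', 'L', 'M']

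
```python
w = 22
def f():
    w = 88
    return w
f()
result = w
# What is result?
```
22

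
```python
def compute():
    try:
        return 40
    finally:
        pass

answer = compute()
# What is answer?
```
40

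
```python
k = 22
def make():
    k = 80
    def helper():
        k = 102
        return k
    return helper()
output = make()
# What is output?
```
102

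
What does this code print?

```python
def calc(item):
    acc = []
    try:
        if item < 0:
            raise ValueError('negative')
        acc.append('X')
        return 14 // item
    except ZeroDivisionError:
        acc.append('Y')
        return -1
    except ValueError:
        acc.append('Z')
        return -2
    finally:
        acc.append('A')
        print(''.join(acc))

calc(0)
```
XYA

item=0 causes ZeroDivisionError, caught, finally prints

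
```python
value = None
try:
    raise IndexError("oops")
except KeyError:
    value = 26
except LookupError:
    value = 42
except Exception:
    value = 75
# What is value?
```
42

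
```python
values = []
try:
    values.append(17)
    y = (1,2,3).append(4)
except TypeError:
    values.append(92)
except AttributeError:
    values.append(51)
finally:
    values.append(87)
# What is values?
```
[17, 51, 87]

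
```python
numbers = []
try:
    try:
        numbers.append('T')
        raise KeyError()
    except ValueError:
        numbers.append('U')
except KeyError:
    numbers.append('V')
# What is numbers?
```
['T', 'V']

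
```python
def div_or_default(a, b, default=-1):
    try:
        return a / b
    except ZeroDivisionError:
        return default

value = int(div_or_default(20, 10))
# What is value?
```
2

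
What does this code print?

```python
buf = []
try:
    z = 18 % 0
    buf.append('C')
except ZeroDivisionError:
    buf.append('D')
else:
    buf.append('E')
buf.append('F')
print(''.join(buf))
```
DF

else block skipped when exception is caught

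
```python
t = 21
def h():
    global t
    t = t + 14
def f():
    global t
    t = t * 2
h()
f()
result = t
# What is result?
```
70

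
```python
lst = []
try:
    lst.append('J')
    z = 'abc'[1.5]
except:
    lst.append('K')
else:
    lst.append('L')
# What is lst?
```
['J', 'K']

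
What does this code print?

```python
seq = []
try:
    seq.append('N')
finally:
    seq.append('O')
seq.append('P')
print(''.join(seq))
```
NOP

try/finally without except, no exception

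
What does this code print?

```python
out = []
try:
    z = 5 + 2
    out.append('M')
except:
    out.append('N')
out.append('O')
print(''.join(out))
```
MO

No exception, try block completes normally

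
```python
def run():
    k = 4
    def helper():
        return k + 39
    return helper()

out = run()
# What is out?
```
43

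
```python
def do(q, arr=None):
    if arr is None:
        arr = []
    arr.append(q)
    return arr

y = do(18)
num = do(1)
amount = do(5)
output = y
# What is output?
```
[18]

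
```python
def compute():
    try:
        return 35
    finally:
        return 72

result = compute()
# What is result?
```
72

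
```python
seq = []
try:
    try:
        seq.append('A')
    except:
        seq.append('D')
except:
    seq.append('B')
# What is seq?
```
['A']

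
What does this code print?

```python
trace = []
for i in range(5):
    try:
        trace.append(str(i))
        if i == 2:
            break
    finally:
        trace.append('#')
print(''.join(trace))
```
0#1#2#

finally runs even when breaking out of loop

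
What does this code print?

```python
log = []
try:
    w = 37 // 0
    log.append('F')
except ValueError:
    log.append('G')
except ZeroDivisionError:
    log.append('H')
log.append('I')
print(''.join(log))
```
HI

ZeroDivisionError is caught by its specific handler, not ValueError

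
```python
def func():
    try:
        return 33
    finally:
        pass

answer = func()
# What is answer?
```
33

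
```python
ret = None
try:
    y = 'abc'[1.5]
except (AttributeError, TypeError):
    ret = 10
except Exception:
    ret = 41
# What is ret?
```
10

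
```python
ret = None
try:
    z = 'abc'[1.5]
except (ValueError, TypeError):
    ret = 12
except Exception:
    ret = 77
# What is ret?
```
12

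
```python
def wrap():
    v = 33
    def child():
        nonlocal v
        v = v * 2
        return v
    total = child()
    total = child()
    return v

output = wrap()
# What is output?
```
132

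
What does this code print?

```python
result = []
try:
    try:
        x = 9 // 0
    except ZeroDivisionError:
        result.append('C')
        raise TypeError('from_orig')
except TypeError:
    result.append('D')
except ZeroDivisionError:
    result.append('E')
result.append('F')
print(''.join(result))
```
CDF

TypeError raised and caught, original ZeroDivisionError not re-raised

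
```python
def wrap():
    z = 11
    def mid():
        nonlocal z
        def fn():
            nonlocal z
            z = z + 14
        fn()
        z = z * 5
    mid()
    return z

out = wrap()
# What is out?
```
125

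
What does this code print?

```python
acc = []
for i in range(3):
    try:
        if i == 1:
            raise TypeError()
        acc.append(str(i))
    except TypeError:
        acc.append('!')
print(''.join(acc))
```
0!2

Exception on i=1 caught, loop continues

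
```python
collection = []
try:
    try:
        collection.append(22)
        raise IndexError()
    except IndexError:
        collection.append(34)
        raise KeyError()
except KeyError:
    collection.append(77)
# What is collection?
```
[22, 34, 77]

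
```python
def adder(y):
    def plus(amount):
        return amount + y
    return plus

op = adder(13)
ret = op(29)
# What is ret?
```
42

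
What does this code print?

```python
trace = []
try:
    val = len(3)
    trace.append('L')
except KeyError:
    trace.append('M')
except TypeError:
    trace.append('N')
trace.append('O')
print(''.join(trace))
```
NO

TypeError is caught by its specific handler, not KeyError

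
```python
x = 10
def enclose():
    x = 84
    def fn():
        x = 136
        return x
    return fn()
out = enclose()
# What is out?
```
136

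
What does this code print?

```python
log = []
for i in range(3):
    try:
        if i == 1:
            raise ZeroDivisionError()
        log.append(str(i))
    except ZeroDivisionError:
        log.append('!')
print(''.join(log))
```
0!2

Exception on i=1 caught, loop continues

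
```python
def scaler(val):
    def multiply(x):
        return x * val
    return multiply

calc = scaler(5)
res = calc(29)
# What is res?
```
145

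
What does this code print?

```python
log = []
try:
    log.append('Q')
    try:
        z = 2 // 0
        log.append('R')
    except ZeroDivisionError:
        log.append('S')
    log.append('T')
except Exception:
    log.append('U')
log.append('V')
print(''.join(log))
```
QSTV

Inner exception caught by inner handler, outer continues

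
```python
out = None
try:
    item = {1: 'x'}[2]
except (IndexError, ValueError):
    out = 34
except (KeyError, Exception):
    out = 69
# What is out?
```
69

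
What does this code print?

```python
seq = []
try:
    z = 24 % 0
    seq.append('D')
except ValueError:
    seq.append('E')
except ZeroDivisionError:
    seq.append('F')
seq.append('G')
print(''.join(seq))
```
FG

ZeroDivisionError is caught by its specific handler, not ValueError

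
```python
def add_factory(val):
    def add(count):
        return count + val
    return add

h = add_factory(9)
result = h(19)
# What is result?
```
28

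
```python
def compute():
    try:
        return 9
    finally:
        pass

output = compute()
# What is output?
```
9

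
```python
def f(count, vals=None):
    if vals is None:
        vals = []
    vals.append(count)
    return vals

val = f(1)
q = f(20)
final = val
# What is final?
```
[1]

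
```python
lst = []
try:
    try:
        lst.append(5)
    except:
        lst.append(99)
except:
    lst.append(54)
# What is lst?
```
[5]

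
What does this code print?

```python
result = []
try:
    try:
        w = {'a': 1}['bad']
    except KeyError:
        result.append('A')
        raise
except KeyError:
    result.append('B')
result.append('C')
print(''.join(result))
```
ABC

raise without argument re-raises current exception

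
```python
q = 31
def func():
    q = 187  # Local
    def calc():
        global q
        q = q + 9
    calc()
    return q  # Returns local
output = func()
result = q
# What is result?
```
40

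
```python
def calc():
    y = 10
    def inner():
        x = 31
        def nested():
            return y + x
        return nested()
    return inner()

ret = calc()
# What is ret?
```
41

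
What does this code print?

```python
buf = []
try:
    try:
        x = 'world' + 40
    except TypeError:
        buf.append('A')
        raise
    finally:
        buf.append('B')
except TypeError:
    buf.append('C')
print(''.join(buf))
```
ABC

finally runs before re-raised exception propagates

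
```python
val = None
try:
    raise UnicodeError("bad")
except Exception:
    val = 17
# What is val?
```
17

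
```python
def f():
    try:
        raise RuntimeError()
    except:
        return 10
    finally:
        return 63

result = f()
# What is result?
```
63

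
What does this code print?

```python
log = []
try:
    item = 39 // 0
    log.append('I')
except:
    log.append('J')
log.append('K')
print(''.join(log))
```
JK

Exception raised in try, caught by bare except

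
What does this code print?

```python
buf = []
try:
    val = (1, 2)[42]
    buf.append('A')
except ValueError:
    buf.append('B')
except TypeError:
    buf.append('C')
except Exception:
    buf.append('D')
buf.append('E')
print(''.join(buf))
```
DE

IndexError not specifically caught, falls to Exception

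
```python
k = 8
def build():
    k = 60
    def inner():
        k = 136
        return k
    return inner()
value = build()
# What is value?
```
136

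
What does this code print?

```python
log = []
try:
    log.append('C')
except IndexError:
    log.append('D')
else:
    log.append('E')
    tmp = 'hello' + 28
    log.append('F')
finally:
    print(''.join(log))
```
CE

Try succeeds, else appends 'E', TypeError in else is uncaught, finally prints before exception propagates ('F' never appended)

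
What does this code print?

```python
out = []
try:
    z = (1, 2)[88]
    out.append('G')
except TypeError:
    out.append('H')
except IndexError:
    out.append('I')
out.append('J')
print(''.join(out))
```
IJ

IndexError is caught by its specific handler, not TypeError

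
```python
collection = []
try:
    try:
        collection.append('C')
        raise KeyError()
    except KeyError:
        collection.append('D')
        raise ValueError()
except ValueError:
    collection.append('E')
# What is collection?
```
['C', 'D', 'E']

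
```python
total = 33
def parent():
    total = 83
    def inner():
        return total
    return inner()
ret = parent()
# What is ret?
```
83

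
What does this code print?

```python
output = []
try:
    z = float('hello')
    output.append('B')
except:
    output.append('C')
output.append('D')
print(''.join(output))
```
CD

Exception raised in try, caught by bare except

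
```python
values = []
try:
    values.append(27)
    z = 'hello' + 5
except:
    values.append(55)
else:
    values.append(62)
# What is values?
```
[27, 55]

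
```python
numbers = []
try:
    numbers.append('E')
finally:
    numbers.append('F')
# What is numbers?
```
['E', 'F']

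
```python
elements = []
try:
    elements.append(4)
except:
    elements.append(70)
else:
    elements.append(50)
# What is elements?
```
[4, 50]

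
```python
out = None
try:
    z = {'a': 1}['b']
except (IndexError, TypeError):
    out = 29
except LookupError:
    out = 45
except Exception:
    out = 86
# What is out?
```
45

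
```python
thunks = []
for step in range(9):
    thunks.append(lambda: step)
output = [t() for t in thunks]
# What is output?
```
[8, 8, 8, 8, 8, 8, 8, 8, 8]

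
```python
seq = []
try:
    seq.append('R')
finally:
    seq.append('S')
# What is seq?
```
['R', 'S']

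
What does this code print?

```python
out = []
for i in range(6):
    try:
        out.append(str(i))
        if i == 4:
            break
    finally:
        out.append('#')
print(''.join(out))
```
0#1#2#3#4#

finally runs even when breaking out of loop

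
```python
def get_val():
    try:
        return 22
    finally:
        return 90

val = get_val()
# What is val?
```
90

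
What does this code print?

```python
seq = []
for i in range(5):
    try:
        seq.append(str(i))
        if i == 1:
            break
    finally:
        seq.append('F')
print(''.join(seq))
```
0F1F

finally runs even when breaking out of loop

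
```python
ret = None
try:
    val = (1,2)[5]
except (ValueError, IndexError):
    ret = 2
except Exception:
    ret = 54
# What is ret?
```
2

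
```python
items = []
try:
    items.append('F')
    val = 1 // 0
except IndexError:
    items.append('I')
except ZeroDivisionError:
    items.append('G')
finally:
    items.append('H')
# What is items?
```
['F', 'G', 'H']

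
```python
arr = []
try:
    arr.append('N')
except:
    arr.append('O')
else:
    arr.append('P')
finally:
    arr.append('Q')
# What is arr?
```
['N', 'P', 'Q']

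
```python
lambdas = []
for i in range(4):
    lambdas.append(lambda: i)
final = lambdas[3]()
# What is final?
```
3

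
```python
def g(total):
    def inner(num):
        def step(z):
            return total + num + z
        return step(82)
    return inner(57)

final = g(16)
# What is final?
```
155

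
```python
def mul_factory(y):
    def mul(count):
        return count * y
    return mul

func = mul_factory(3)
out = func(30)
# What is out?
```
90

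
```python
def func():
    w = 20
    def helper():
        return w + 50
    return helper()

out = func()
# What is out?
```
70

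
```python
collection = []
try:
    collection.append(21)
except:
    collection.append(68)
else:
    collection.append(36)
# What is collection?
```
[21, 36]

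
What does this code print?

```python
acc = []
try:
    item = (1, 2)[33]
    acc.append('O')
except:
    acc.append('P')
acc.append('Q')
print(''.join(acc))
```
PQ

Exception raised in try, caught by bare except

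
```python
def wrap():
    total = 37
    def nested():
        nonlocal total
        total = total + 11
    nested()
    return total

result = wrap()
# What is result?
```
48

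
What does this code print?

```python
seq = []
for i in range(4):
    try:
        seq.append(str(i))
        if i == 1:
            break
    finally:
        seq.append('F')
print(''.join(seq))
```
0F1F

finally runs even when breaking out of loop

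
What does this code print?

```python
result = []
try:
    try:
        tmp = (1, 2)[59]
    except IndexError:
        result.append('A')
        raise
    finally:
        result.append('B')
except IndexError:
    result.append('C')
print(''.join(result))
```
ABC

finally runs before re-raised exception propagates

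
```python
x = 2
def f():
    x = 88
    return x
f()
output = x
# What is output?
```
2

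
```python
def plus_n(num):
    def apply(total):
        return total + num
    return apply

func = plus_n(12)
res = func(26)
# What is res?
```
38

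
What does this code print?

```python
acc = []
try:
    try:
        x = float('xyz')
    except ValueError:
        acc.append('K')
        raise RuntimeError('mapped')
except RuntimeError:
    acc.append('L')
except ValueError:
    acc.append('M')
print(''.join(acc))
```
KL

New RuntimeError raised, caught by outer RuntimeError handler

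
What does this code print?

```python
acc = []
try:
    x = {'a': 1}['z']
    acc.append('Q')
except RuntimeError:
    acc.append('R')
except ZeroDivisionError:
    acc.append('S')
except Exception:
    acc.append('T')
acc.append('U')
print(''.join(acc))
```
TU

KeyError not specifically caught, falls to Exception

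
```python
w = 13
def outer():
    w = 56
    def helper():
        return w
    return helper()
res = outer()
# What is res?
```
56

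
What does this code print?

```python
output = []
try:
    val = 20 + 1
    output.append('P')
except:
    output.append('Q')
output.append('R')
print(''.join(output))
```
PR

No exception, try block completes normally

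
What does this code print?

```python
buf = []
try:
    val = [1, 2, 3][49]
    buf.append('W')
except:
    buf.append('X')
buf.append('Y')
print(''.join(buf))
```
XY

Exception raised in try, caught by bare except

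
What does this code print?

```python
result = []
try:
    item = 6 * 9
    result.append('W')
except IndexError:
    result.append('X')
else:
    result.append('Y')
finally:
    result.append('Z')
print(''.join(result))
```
WYZ

else runs before finally when no exception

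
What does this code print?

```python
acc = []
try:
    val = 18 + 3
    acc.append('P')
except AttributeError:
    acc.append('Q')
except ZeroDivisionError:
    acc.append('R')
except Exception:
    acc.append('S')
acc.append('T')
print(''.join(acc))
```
PT

No exception, try block completes normally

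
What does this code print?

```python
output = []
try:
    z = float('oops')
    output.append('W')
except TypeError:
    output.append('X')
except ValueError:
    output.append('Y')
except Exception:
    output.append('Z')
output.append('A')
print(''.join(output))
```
YA

ValueError matches before generic Exception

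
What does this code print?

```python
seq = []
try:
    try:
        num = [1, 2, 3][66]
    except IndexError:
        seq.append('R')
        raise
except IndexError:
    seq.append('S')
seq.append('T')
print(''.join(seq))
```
RST

raise without argument re-raises current exception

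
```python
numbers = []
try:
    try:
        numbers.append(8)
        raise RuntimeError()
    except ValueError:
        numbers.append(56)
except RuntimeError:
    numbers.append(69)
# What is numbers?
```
[8, 69]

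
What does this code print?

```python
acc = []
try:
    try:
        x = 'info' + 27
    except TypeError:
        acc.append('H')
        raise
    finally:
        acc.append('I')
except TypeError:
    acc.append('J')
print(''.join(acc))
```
HIJ

finally runs before re-raised exception propagates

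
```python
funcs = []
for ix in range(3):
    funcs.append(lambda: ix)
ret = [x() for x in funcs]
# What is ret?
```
[2, 2, 2]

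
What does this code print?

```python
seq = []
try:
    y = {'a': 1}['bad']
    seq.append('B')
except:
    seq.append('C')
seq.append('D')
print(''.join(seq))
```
CD

Exception raised in try, caught by bare except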